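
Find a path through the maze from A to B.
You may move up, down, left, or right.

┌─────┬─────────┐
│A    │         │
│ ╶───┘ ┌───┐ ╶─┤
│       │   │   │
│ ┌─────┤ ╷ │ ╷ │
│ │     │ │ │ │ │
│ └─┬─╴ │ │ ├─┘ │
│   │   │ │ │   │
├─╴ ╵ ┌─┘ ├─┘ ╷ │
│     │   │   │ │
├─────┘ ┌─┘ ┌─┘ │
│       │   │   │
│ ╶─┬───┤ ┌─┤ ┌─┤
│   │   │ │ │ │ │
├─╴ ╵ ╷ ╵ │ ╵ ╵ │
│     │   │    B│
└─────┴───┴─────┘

Finding the shortest path through the maze:
Path length: 18 steps
Directions: down → right → right → right → up → right → right → right → down → right → down → down → down → down → left → down → down → right

Solution:

┌─────┬─────────┐
│A    │↱ → → ↓  │
│ ╶───┘ ┌───┐ ╶─┤
│↳ → → ↑│   │↳ ↓│
│ ┌─────┤ ╷ │ ╷ │
│ │     │ │ │ │↓│
│ └─┬─╴ │ │ ├─┘ │
│   │   │ │ │  ↓│
├─╴ ╵ ┌─┘ ├─┘ ╷ │
│     │   │   │↓│
├─────┘ ┌─┘ ┌─┘ │
│       │   │↓ ↲│
│ ╶─┬───┤ ┌─┤ ┌─┤
│   │   │ │ │↓│ │
├─╴ ╵ ╷ ╵ │ ╵ ╵ │
│     │   │  ↳ B│
└─────┴───┴─────┘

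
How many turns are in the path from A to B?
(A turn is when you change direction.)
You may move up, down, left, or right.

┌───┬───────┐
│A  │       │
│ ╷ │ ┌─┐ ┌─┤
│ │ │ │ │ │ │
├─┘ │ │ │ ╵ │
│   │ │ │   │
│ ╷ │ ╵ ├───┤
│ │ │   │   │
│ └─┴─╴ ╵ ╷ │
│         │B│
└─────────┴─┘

Directions: right, down, down, left, down, down, right, right, right, right, up, right, down
Number of turns: 7

Solution:

┌───┬───────┐
│A ↓│       │
│ ╷ │ ┌─┐ ┌─┤
│ │↓│ │ │ │ │
├─┘ │ │ │ ╵ │
│↓ ↲│ │ │   │
│ ╷ │ ╵ ├───┤
│↓│ │   │↱ ↓│
│ └─┴─╴ ╵ ╷ │
│↳ → → → ↑│B│
└─────────┴─┘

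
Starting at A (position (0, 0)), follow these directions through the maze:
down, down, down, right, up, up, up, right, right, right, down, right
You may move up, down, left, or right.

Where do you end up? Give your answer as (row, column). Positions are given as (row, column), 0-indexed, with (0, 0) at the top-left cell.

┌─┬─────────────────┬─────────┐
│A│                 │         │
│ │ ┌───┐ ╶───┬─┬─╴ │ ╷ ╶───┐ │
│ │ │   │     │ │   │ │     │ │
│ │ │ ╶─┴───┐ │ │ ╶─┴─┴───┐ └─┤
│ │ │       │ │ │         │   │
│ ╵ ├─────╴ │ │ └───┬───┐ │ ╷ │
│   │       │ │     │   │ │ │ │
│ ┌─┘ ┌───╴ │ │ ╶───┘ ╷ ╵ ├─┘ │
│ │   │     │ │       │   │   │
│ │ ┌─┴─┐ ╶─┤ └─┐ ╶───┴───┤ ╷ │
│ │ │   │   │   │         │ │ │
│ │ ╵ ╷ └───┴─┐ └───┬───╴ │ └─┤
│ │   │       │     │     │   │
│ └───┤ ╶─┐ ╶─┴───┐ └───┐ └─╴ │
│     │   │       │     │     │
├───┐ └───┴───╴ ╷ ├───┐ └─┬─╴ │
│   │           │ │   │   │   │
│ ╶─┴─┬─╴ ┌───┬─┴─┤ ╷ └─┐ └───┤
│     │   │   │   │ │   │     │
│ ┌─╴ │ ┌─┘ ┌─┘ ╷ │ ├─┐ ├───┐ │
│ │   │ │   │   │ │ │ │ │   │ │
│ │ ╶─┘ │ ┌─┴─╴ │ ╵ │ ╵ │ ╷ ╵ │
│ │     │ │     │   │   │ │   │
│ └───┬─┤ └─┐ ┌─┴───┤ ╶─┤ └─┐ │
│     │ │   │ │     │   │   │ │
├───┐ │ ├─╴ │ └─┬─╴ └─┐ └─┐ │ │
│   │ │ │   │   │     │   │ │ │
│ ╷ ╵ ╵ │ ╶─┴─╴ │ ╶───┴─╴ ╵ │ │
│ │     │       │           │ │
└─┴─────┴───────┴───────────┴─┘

Following directions step by step:
Start: (0, 0)
  down: (0, 0) → (1, 0)
  down: (1, 0) → (2, 0)
  down: (2, 0) → (3, 0)
  right: (3, 0) → (3, 1)
  up: (3, 1) → (2, 1)
  up: (2, 1) → (1, 1)
  up: (1, 1) → (0, 1)
  right: (0, 1) → (0, 2)
  right: (0, 2) → (0, 3)
  right: (0, 3) → (0, 4)
  down: (0, 4) → (1, 4)
  right: (1, 4) → (1, 5)
Final position: (1, 5)

Path taken:

┌─┬─────────────────┬─────────┐
│A│↱ → → ↓          │         │
│ │ ┌───┐ ╶───┬─┬─╴ │ ╷ ╶───┐ │
│↓│↑│   │↳ B  │ │   │ │     │ │
│ │ │ ╶─┴───┐ │ │ ╶─┴─┴───┐ └─┤
│↓│↑│       │ │ │         │   │
│ ╵ ├─────╴ │ │ └───┬───┐ │ ╷ │
│↳ ↑│       │ │     │   │ │ │ │
│ ┌─┘ ┌───╴ │ │ ╶───┘ ╷ ╵ ├─┘ │
│ │   │     │ │       │   │   │
│ │ ┌─┴─┐ ╶─┤ └─┐ ╶───┴───┤ ╷ │
│ │ │   │   │   │         │ │ │
│ │ ╵ ╷ └───┴─┐ └───┬───╴ │ └─┤
│ │   │       │     │     │   │
│ └───┤ ╶─┐ ╶─┴───┐ └───┐ └─╴ │
│     │   │       │     │     │
├───┐ └───┴───╴ ╷ ├───┐ └─┬─╴ │
│   │           │ │   │   │   │
│ ╶─┴─┬─╴ ┌───┬─┴─┤ ╷ └─┐ └───┤
│     │   │   │   │ │   │     │
│ ┌─╴ │ ┌─┘ ┌─┘ ╷ │ ├─┐ ├───┐ │
│ │   │ │   │   │ │ │ │ │   │ │
│ │ ╶─┘ │ ┌─┴─╴ │ ╵ │ ╵ │ ╷ ╵ │
│ │     │ │     │   │   │ │   │
│ └───┬─┤ └─┐ ┌─┴───┤ ╶─┤ └─┐ │
│     │ │   │ │     │   │   │ │
├───┐ │ ├─╴ │ └─┬─╴ └─┐ └─┐ │ │
│   │ │ │   │   │     │   │ │ │
│ ╷ ╵ ╵ │ ╶─┴─╴ │ ╶───┴─╴ ╵ │ │
│ │     │       │           │ │
└─┴─────┴───────┴───────────┴─┘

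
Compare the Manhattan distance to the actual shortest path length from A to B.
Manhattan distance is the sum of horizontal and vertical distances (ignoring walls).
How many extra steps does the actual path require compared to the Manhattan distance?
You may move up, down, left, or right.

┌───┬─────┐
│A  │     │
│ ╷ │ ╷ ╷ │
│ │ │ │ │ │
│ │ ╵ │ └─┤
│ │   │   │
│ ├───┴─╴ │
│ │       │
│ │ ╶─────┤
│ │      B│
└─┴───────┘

Manhattan distance: |4 - 0| + |4 - 0| = 8
Actual path length: 18
Extra steps: 18 - 8 = 10

Solution:

┌───┬─────┐
│A ↓│↱ ↓  │
│ ╷ │ ╷ ╷ │
│ │↓│↑│↓│ │
│ │ ╵ │ └─┤
│ │↳ ↑│↳ ↓│
│ ├───┴─╴ │
│ │↓ ← ← ↲│
│ │ ╶─────┤
│ │↳ → → B│
└─┴───────┘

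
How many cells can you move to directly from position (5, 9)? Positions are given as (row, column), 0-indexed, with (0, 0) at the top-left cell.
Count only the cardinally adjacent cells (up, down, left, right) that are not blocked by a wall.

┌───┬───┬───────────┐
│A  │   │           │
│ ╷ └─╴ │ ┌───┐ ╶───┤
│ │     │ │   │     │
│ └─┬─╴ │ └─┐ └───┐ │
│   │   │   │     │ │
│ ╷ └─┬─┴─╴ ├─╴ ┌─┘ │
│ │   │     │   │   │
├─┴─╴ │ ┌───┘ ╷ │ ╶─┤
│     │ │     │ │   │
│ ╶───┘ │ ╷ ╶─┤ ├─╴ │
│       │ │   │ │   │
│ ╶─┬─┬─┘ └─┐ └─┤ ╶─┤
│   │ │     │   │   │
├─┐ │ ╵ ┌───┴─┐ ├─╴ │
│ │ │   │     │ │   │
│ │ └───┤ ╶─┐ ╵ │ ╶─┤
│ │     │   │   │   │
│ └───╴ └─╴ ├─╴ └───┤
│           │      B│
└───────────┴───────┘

Checking passable neighbors of (5, 9):
Neighbors: (4, 9), (5, 8)
Count: 2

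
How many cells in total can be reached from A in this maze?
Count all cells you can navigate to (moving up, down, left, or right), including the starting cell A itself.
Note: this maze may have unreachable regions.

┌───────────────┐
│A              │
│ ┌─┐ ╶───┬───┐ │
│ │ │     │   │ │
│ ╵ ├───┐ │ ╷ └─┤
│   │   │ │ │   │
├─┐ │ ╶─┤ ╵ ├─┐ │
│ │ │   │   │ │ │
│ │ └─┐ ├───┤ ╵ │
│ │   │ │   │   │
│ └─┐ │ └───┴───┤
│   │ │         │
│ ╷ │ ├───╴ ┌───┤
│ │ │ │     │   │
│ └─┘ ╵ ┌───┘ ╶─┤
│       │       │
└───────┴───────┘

Using BFS/flood-fill to find all reachable cells from A:
Maze size: 8 × 8 = 64 total cells
8 cell(s) are walled off and cannot be reached from A.
Reachable cells: 56

Reachable region (· marks reachable cells):

┌───────────────┐
│A · · · · · · ·│
│ ┌─┐ ╶───┬───┐ │
│·│·│· · ·│· ·│·│
│ ╵ ├───┐ │ ╷ └─┤
│· ·│· ·│·│·│· ·│
├─┐ │ ╶─┤ ╵ ├─┐ │
│·│·│· ·│· ·│·│·│
│ │ └─┐ ├───┤ ╵ │
│·│· ·│·│   │· ·│
│ └─┐ │ └───┴───┤
│· ·│·│· · · · ·│
│ ╷ │ ├───╴ ┌───┤
│·│·│·│· · ·│   │
│ └─┘ ╵ ┌───┘ ╶─┤
│· · · ·│       │
└───────┴───────┘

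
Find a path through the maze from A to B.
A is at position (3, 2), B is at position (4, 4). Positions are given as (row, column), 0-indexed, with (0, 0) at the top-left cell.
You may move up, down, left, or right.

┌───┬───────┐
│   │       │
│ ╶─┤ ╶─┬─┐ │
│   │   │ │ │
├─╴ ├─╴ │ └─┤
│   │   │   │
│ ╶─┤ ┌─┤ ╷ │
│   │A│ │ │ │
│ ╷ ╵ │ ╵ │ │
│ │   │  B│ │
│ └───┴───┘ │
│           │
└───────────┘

Finding the shortest path from (3, 2) to (4, 4):
Path length: 17 steps
Directions: down → left → up → left → down → down → right → right → right → right → right → up → up → up → left → down → down

Solution:

┌───┬───────┐
│   │       │
│ ╶─┤ ╶─┬─┐ │
│   │   │ │ │
├─╴ ├─╴ │ └─┤
│   │   │↓ ↰│
│ ╶─┤ ┌─┤ ╷ │
│↓ ↰│A│ │↓│↑│
│ ╷ ╵ │ ╵ │ │
│↓│↑ ↲│  B│↑│
│ └───┴───┘ │
│↳ → → → → ↑│
└───────────┘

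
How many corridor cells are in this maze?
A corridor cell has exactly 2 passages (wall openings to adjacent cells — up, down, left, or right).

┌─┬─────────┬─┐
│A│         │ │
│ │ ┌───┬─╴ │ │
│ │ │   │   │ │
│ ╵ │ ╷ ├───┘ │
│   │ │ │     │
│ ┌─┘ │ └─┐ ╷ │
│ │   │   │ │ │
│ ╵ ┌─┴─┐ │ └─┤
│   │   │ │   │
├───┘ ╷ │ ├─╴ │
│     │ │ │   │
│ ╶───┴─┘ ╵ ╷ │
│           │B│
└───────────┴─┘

Counting cells with exactly 2 passages:
Total corridor cells: 37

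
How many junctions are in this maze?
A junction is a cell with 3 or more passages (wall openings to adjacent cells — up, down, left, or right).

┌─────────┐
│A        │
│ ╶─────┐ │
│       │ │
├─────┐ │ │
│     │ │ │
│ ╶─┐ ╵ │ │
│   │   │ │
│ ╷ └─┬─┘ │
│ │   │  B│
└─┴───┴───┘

Checking each cell for number of passages:

Junctions found (3+ passages):
  (3, 0): 3 passages
Total junctions: 1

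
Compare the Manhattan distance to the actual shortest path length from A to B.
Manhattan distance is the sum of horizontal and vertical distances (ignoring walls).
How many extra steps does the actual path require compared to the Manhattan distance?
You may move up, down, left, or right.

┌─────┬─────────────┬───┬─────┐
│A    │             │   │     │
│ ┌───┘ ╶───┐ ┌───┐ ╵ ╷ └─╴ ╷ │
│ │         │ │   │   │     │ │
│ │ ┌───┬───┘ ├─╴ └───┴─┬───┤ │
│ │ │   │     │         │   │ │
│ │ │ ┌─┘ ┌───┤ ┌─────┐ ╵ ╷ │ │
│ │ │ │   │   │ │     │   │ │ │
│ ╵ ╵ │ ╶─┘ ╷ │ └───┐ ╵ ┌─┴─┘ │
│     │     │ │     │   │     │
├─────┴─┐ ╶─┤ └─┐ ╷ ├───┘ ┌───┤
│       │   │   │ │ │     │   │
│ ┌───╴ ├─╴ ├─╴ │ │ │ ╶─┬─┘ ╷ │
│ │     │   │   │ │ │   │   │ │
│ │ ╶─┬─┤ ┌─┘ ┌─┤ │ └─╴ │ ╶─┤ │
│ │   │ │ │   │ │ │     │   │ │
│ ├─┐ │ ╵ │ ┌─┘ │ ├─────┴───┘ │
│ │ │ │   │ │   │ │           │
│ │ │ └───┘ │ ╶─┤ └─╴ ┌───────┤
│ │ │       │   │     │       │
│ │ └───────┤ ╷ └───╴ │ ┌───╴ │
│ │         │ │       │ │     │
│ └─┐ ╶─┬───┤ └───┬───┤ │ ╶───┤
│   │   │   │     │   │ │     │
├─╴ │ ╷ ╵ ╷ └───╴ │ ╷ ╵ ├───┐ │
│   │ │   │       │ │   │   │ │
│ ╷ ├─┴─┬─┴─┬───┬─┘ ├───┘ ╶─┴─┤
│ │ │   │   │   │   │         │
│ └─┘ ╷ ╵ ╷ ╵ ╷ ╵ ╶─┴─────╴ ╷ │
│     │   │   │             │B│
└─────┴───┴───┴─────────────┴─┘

Manhattan distance: |14 - 0| + |14 - 0| = 28
Actual path length: 80
Extra steps: 80 - 28 = 52

Solution:

┌─────┬─────────────┬───┬─────┐
│A    │↱ → → ↓      │   │     │
│ ┌───┘ ╶───┐ ┌───┐ ╵ ╷ └─╴ ╷ │
│↓│↱ → ↑    │↓│   │   │     │ │
│ │ ┌───┬───┘ ├─╴ └───┴─┬───┤ │
│↓│↑│   │↓ ← ↲│         │   │ │
│ │ │ ┌─┘ ┌───┤ ┌─────┐ ╵ ╷ │ │
│↓│↑│ │↓ ↲│↱ ↓│ │     │   │ │ │
│ ╵ ╵ │ ╶─┘ ╷ │ └───┐ ╵ ┌─┴─┘ │
│↳ ↑  │↳ → ↑│↓│     │   │     │
├─────┴─┐ ╶─┤ └─┐ ╷ ├───┘ ┌───┤
│↓ ← ← ↰│   │↳ ↓│ │ │     │   │
│ ┌───╴ ├─╴ ├─╴ │ │ │ ╶─┬─┘ ╷ │
│↓│↱ → ↑│   │↓ ↲│ │ │   │   │ │
│ │ ╶─┬─┤ ┌─┘ ┌─┤ │ └─╴ │ ╶─┤ │
│↓│↑ ↰│ │ │↓ ↲│ │ │     │   │ │
│ ├─┐ │ ╵ │ ┌─┘ │ ├─────┴───┘ │
│↓│ │↑│   │↓│   │ │           │
│ │ │ └───┘ │ ╶─┤ └─╴ ┌───────┤
│↓│ │↑ ← ← ↲│   │     │       │
│ │ └───────┤ ╷ └───╴ │ ┌───╴ │
│↓│         │ │       │ │     │
│ └─┐ ╶─┬───┤ └───┬───┤ │ ╶───┤
│↳ ↓│   │   │     │   │ │     │
├─╴ │ ╷ ╵ ╷ └───╴ │ ╷ ╵ ├───┐ │
│↓ ↲│ │   │       │ │   │   │ │
│ ╷ ├─┴─┬─┴─┬───┬─┘ ├───┘ ╶─┴─┤
│↓│ │↱ ↓│↱ ↓│↱ ↓│   │      ↱ ↓│
│ └─┘ ╷ ╵ ╷ ╵ ╷ ╵ ╶─┴─────╴ ╷ │
│↳ → ↑│↳ ↑│↳ ↑│↳ → → → → → ↑│B│
└─────┴───┴───┴─────────────┴─┘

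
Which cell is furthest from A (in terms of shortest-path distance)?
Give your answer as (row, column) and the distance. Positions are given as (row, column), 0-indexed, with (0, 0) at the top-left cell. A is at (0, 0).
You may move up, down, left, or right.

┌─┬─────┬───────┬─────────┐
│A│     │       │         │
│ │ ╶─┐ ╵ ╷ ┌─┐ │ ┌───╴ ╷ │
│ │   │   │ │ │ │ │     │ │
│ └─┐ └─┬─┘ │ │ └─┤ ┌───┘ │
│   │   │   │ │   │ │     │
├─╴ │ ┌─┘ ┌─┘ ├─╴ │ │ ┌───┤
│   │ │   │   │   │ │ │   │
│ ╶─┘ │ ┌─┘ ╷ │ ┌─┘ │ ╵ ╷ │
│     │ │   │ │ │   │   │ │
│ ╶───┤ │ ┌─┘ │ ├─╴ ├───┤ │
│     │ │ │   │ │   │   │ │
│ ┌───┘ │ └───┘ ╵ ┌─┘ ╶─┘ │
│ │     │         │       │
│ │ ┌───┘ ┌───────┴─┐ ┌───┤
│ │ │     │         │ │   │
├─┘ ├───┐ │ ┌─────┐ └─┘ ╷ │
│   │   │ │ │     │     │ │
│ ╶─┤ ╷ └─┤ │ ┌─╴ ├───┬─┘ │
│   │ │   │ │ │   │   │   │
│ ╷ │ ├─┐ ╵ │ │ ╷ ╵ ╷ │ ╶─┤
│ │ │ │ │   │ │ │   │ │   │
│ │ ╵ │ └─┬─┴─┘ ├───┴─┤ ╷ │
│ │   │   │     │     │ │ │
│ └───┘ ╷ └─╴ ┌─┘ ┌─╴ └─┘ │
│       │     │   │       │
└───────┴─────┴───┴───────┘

Computing BFS distances from A to all cells:
Furthest cell: (12, 7)
Distance: 71 steps

Path from A to the furthest cell:

┌─┬─────┬───────┬─────────┐
│A│↱ → ↓│↱ ↓    │         │
│ │ ╶─┐ ╵ ╷ ┌─┐ │ ┌───╴ ╷ │
│↓│↑ ↰│↳ ↑│↓│ │ │ │     │ │
│ └─┐ └─┬─┘ │ │ └─┤ ┌───┘ │
│↳ ↓│↑  │↓ ↲│ │   │ │     │
├─╴ │ ┌─┘ ┌─┘ ├─╴ │ │ ┌───┤
│↓ ↲│↑│↓ ↲│   │   │ │ │   │
│ ╶─┘ │ ┌─┘ ╷ │ ┌─┘ │ ╵ ╷ │
│↳ → ↑│↓│   │ │ │   │   │ │
│ ╶───┤ │ ┌─┘ │ ├─╴ ├───┤ │
│     │↓│ │   │ │   │   │ │
│ ┌───┘ │ └───┘ ╵ ┌─┘ ╶─┘ │
│ │↓ ← ↲│         │       │
│ │ ┌───┘ ┌───────┴─┐ ┌───┤
│ │↓│     │↱ → → → ↓│ │↱ ↓│
├─┘ ├───┐ │ ┌─────┐ └─┘ ╷ │
│↓ ↲│↱ ↓│ │↑│     │↳ → ↑│↓│
│ ╶─┤ ╷ └─┤ │ ┌─╴ ├───┬─┘ │
│↳ ↓│↑│↳ ↓│↑│ │   │   │↓ ↲│
│ ╷ │ ├─┐ ╵ │ │ ╷ ╵ ╷ │ ╶─┤
│ │↓│↑│ │↳ ↑│ │ │   │ │↳ ↓│
│ │ ╵ │ └─┬─┴─┘ ├───┴─┤ ╷ │
│ │↳ ↑│   │     │↓ ← ↰│ │↓│
│ └───┘ ╷ └─╴ ┌─┘ ┌─╴ └─┘ │
│       │     │B ↲│  ↑ ← ↲│
└───────┴─────┴───┴───────┘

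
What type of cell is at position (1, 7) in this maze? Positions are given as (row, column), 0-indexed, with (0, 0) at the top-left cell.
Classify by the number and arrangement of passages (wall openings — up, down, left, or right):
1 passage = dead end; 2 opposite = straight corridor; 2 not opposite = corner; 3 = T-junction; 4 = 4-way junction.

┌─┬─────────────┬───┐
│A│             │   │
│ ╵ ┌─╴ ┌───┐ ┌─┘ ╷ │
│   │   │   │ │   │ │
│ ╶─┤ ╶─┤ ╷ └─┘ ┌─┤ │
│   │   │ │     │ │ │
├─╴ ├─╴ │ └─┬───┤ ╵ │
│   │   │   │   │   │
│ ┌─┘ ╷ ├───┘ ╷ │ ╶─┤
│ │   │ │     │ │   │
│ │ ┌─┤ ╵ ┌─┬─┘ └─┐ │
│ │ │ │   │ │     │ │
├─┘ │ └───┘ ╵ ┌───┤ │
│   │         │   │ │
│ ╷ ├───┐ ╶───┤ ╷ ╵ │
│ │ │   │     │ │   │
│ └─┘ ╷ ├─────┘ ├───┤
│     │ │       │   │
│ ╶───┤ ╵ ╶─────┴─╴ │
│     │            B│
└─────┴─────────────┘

Checking cell at (1, 7):
Number of passages: 2
Cell type: corner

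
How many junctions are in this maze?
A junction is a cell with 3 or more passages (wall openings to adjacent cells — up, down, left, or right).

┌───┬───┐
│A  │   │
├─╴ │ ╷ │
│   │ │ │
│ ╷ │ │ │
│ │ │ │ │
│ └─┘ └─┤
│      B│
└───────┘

Checking each cell for number of passages:

Junctions found (3+ passages):
  (1, 1): 3 passages
  (3, 2): 3 passages
Total junctions: 2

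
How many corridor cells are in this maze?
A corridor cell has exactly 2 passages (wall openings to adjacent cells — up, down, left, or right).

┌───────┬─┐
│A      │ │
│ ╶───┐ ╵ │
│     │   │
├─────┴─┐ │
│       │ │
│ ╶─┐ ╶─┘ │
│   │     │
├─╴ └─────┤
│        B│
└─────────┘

Counting cells with exactly 2 passages:
Total corridor cells: 17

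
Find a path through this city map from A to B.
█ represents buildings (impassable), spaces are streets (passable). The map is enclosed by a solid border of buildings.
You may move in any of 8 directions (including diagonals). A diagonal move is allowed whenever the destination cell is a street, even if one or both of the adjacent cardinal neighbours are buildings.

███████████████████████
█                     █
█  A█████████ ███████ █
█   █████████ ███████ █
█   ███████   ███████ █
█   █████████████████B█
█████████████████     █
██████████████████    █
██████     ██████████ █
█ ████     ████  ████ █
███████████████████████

Finding the shortest path from A to B:
Movement: 8-directional
Path length: 21 steps
Directions: up-right → right → right → right → right → right → right → right → right → right → right → right → right → right → right → right → right → down-right → down → down → down

Solution:

███████████████████████
█   →→→→→→→→→→→→→→→→↘ █
█  A█████████ ███████↓█
█   █████████ ███████↓█
█   ███████   ███████↓█
█   █████████████████B█
█████████████████     █
██████████████████    █
██████     ██████████ █
█ ████     ████  ████ █
███████████████████████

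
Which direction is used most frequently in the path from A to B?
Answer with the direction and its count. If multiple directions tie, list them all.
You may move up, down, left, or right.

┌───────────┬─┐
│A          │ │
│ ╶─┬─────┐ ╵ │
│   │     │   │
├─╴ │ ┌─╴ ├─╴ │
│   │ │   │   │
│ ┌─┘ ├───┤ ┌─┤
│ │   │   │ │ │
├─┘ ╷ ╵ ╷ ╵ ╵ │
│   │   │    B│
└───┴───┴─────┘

Directions: right, right, right, right, right, down, right, down, left, down, down, right
Counts: {'right': 7, 'down': 4, 'left': 1}
Most common: right (7 times)

Solution:

┌───────────┬─┐
│A → → → → ↓│ │
│ ╶─┬─────┐ ╵ │
│   │     │↳ ↓│
├─╴ │ ┌─╴ ├─╴ │
│   │ │   │↓ ↲│
│ ┌─┘ ├───┤ ┌─┤
│ │   │   │↓│ │
├─┘ ╷ ╵ ╷ ╵ ╵ │
│   │   │  ↳ B│
└───┴───┴─────┘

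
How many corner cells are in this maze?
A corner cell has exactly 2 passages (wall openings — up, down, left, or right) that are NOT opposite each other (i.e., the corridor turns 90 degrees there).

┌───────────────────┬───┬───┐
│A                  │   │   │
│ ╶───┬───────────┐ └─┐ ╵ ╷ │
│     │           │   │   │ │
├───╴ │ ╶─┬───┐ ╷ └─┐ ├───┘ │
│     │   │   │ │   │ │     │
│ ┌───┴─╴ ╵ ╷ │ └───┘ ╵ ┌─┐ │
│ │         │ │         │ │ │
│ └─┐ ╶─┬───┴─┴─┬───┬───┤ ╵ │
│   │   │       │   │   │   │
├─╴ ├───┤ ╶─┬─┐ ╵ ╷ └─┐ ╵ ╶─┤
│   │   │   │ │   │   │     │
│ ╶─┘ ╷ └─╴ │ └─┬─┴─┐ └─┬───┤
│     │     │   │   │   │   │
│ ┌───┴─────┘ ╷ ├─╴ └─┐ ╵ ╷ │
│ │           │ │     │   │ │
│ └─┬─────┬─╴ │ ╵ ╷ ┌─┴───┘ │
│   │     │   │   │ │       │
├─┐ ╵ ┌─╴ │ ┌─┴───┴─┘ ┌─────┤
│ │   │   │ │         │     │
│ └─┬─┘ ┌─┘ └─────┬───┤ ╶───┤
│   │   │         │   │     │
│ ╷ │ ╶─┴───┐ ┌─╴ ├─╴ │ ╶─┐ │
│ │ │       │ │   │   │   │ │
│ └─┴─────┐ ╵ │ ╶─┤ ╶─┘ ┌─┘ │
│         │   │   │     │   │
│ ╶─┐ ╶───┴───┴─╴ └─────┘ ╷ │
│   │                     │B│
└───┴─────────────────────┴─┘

Counting corner cells (2 non-opposite passages):
Total corners: 94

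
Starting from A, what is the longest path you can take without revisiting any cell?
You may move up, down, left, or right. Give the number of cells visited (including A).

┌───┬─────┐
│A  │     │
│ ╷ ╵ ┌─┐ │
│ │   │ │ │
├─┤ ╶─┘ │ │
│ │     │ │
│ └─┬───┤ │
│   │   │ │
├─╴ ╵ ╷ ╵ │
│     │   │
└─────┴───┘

Finding longest simple path using DFS:
Start: (0, 0)
Longest path visits 19 cells
Path: A → right → down → right → up → right → right → down → down → down → down → left → up → left → down → left → up → left → up

Solution:

┌───┬─────┐
│A ↓│↱ → ↓│
│ ╷ ╵ ┌─┐ │
│ │↳ ↑│ │↓│
├─┤ ╶─┘ │ │
│B│     │↓│
│ └─┬───┤ │
│↑ ↰│↓ ↰│↓│
├─╴ ╵ ╷ ╵ │
│  ↑ ↲│↑ ↲│
└─────┴───┘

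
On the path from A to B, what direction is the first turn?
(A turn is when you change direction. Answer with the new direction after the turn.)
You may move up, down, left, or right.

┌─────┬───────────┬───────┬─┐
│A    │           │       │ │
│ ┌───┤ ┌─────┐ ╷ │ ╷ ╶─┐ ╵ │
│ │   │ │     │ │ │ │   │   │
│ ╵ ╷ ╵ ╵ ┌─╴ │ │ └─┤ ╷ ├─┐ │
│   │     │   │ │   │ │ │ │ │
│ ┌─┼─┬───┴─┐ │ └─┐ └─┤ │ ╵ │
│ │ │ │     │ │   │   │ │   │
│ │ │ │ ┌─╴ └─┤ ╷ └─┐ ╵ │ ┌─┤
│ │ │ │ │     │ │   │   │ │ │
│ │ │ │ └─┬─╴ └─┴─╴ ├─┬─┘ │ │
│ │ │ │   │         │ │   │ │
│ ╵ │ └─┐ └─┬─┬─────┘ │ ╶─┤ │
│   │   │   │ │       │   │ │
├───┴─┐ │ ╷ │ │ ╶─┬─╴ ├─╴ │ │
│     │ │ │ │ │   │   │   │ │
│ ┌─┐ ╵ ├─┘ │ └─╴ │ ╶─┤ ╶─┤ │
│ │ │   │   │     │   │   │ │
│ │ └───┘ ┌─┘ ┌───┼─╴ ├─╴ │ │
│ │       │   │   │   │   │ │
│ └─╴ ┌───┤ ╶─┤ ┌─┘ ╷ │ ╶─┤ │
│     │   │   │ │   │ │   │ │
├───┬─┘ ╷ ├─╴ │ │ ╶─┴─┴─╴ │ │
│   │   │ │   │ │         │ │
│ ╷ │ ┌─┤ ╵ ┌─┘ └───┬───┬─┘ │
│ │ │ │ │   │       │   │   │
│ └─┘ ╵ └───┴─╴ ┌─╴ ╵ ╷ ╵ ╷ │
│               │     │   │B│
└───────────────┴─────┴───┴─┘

Directions: down, down, right, up, right, down, right, up, up, right, right, right, right, right, down, down, right, down, right, down, right, up, up, up, left, up, right, right, down, right, down, down, left, down, down, left, down, right, down, left, down, right, down, left, down, right, down, left, left, left, left, up, right, up, right, up, left, up, right, up, left, left, left, down, right, down, left, left, down, left, down, right, down, left, down, left, up, up, left, down, left, down, down, right, right, right, right, right, up, right, right, down, right, up, right, down, right, up, right, down
First turn direction: right

Solution:

┌─────┬───────────┬───────┬─┐
│A    │↱ → → → → ↓│  ↱ → ↓│ │
│ ┌───┤ ┌─────┐ ╷ │ ╷ ╶─┐ ╵ │
│↓│↱ ↓│↑│     │ │↓│ │↑ ↰│↳ ↓│
│ ╵ ╷ ╵ ╵ ┌─╴ │ │ └─┤ ╷ ├─┐ │
│↳ ↑│↳ ↑  │   │ │↳ ↓│ │↑│ │↓│
│ ┌─┼─┬───┴─┐ │ └─┐ └─┤ │ ╵ │
│ │ │ │     │ │   │↳ ↓│↑│↓ ↲│
│ │ │ │ ┌─╴ └─┤ ╷ └─┐ ╵ │ ┌─┤
│ │ │ │ │     │ │   │↳ ↑│↓│ │
│ │ │ │ └─┬─╴ └─┴─╴ ├─┬─┘ │ │
│ │ │ │   │         │ │↓ ↲│ │
│ ╵ │ └─┐ └─┬─┬─────┘ │ ╶─┤ │
│   │   │   │ │↓ ← ← ↰│↳ ↓│ │
├───┴─┐ │ ╷ │ │ ╶─┬─╴ ├─╴ │ │
│     │ │ │ │ │↳ ↓│↱ ↑│↓ ↲│ │
│ ┌─┐ ╵ ├─┘ │ └─╴ │ ╶─┤ ╶─┤ │
│ │ │   │   │↓ ← ↲│↑ ↰│↳ ↓│ │
│ │ └───┘ ┌─┘ ┌───┼─╴ ├─╴ │ │
│ │       │↓ ↲│   │↱ ↑│↓ ↲│ │
│ └─╴ ┌───┤ ╶─┤ ┌─┘ ╷ │ ╶─┤ │
│     │↓ ↰│↳ ↓│ │↱ ↑│ │↳ ↓│ │
├───┬─┘ ╷ ├─╴ │ │ ╶─┴─┴─╴ │ │
│   │↓ ↲│↑│↓ ↲│ │↑ ← ← ← ↲│ │
│ ╷ │ ┌─┤ ╵ ┌─┘ └───┬───┬─┘ │
│ │ │↓│ │↑ ↲│  ↱ → ↓│↱ ↓│↱ ↓│
│ └─┘ ╵ └───┴─╴ ┌─╴ ╵ ╷ ╵ ╷ │
│    ↳ → → → → ↑│  ↳ ↑│↳ ↑│B│
└───────────────┴─────┴───┴─┘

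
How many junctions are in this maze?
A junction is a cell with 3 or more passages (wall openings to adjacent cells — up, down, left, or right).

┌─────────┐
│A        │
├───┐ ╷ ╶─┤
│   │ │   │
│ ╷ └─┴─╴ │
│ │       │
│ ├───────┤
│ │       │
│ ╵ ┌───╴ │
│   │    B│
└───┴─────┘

Checking each cell for number of passages:

Junctions found (3+ passages):
  (0, 2): 3 passages
  (0, 3): 3 passages
Total junctions: 2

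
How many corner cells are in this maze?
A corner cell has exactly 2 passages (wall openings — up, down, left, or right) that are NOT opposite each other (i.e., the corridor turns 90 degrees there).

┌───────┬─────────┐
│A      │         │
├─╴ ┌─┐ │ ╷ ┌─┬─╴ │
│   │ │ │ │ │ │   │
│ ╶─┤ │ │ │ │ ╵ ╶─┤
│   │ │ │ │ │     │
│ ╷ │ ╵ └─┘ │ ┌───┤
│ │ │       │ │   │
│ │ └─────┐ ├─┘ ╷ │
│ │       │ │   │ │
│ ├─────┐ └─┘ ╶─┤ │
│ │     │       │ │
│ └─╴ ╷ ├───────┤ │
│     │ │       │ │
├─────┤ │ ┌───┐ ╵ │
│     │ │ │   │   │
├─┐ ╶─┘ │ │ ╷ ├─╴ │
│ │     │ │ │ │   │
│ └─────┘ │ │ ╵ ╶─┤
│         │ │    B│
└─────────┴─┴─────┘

Counting corner cells (2 non-opposite passages):
Total corners: 31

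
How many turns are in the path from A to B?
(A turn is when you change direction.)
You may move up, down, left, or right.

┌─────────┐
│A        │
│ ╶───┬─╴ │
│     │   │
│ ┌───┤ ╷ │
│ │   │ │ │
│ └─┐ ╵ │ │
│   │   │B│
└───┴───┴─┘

Directions: right, right, right, right, down, down, down
Number of turns: 1

Solution:

┌─────────┐
│A → → → ↓│
│ ╶───┬─╴ │
│     │  ↓│
│ ┌───┤ ╷ │
│ │   │ │↓│
│ └─┐ ╵ │ │
│   │   │B│
└───┴───┴─┘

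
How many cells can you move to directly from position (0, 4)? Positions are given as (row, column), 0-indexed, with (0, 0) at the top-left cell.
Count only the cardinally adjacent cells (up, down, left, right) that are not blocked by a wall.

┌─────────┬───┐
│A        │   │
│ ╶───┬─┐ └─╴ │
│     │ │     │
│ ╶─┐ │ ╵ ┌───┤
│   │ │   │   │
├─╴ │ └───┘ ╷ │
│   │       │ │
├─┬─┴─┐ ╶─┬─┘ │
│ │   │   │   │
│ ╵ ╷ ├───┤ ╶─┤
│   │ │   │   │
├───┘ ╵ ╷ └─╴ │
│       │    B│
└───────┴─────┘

Checking passable neighbors of (0, 4):
Neighbors: (1, 4), (0, 3)
Count: 2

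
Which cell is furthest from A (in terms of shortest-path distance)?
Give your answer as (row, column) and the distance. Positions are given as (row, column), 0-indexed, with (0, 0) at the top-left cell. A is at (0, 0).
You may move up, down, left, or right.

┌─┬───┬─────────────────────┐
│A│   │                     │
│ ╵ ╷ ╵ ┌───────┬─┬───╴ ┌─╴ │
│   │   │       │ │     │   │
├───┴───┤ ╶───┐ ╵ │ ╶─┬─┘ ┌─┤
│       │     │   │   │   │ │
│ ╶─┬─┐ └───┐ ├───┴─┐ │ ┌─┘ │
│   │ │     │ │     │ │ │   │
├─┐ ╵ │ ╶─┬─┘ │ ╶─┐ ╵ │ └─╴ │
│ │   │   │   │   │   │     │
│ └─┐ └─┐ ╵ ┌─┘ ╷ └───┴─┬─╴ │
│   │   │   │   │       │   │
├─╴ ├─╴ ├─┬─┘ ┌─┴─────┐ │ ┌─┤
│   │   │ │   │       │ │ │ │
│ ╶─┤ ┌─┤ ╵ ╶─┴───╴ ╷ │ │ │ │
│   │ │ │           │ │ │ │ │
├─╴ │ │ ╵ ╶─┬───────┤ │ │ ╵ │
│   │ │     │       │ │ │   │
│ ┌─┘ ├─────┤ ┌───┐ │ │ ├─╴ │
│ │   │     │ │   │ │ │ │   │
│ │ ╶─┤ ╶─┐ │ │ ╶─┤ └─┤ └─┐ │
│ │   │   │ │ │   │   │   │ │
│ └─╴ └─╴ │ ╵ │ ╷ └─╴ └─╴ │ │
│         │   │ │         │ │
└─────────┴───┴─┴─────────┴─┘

Computing BFS distances from A to all cells:
Furthest cell: (1, 8)
Distance: 97 steps

Path from A to the furthest cell:

┌─┬───┬─────────────────────┐
│A│↱ ↓│↱ → → → → → → → ↓    │
│ ╵ ╷ ╵ ┌───────┬─┬───╴ ┌─╴ │
│↳ ↑│↳ ↑│↱ → → ↓│B│↓ ← ↲│   │
├───┴───┤ ╶───┐ ╵ │ ╶─┬─┘ ┌─┤
│↱ → → ↓│↑ ← ↰│↳ ↑│↳ ↓│   │ │
│ ╶─┬─┐ └───┐ ├───┴─┐ │ ┌─┘ │
│↑ ↰│ │↓    │↑│↓ ← ↰│↓│ │   │
├─┐ ╵ │ ╶─┬─┘ │ ╶─┐ ╵ │ └─╴ │
│ │↑ ↰│↳ ↓│↱ ↑│↳ ↓│↑ ↲│     │
│ └─┐ └─┐ ╵ ┌─┘ ╷ └───┴─┬─╴ │
│   │↑ ↰│↳ ↑│   │↳ → → ↓│   │
├─╴ ├─╴ ├─┬─┘ ┌─┴─────┐ │ ┌─┤
│   │↱ ↑│ │   │       │↓│ │ │
│ ╶─┤ ┌─┤ ╵ ╶─┴───╴ ╷ │ │ │ │
│   │↑│ │           │ │↓│ │ │
├─╴ │ │ ╵ ╶─┬───────┤ │ │ ╵ │
│   │↑│     │↓ ← ← ↰│ │↓│   │
│ ┌─┘ ├─────┤ ┌───┐ │ │ ├─╴ │
│ │↱ ↑│↓ ← ↰│↓│   │↑│ │↓│   │
│ │ ╶─┤ ╶─┐ │ │ ╶─┤ └─┤ └─┐ │
│ │↑ ↰│↳ ↓│↑│↓│   │↑ ↰│↳ ↓│ │
│ └─╴ └─╴ │ ╵ │ ╷ └─╴ └─╴ │ │
│    ↑ ← ↲│↑ ↲│ │    ↑ ← ↲│ │
└─────────┴───┴─┴─────────┴─┘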